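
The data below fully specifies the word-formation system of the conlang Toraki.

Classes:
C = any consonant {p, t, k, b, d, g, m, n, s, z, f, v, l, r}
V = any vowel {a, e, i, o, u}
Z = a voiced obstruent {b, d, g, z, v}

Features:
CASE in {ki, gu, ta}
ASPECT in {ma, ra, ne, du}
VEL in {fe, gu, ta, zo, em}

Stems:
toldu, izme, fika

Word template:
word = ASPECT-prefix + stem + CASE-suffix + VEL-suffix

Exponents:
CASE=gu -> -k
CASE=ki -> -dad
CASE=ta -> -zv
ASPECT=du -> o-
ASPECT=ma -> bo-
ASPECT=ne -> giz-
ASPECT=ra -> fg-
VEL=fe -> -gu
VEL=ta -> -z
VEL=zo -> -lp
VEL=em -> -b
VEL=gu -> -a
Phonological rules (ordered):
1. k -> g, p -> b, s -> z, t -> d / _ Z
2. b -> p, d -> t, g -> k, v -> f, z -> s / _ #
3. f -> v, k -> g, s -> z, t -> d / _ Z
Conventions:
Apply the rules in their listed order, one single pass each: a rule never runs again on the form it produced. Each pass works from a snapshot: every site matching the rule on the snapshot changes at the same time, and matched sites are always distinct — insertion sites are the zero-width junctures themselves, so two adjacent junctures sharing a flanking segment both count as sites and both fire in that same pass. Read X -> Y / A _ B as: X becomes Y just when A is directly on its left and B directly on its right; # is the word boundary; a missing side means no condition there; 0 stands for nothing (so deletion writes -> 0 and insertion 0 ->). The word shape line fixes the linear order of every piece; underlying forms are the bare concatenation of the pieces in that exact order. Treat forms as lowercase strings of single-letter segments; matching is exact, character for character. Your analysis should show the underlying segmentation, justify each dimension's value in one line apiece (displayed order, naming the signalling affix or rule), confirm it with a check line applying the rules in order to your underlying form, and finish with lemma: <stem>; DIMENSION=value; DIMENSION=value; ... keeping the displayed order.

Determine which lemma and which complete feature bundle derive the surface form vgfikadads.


underlying: fg-fika-dad-z
CASE=ki - signalled by the affix -dad
ASPECT=ra - signalled by the affix fg-
VEL=ta - signalled by the affix -z
check: fgfikadadz -> fgfikadadz -> fgfikadads -> vgfikadads
lemma: fika; CASE=ki; ASPECT=ra; VEL=ta


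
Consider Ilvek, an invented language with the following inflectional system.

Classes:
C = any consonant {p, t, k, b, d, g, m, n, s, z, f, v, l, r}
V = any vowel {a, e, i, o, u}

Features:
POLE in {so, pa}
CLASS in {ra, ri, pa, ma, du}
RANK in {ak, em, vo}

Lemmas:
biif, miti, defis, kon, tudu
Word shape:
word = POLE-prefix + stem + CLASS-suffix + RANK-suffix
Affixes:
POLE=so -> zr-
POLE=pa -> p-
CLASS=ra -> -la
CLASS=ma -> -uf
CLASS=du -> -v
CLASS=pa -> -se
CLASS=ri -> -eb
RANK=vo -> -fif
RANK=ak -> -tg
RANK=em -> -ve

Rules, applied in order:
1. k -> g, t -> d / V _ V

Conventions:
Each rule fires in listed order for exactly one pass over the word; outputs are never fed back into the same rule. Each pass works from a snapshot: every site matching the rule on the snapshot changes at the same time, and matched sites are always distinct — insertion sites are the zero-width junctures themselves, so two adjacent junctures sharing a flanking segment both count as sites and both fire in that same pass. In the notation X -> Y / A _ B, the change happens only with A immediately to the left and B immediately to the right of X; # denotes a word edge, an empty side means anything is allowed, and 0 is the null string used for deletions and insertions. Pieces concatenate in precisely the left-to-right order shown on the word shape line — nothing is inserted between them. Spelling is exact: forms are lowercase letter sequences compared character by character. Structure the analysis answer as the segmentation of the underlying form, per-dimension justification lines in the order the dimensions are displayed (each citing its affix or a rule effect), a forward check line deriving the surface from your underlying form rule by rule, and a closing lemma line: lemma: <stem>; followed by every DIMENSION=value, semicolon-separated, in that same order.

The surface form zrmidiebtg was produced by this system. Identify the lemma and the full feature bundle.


underlying: zr-miti-eb-tg
POLE=so - signalled by the affix zr-
CLASS=ri - signalled by the affix -eb
RANK=ak - signalled by the affix -tg
check: zrmitiebtg -> zrmidiebtg
lemma: miti; POLE=so; CLASS=ri; RANK=ak


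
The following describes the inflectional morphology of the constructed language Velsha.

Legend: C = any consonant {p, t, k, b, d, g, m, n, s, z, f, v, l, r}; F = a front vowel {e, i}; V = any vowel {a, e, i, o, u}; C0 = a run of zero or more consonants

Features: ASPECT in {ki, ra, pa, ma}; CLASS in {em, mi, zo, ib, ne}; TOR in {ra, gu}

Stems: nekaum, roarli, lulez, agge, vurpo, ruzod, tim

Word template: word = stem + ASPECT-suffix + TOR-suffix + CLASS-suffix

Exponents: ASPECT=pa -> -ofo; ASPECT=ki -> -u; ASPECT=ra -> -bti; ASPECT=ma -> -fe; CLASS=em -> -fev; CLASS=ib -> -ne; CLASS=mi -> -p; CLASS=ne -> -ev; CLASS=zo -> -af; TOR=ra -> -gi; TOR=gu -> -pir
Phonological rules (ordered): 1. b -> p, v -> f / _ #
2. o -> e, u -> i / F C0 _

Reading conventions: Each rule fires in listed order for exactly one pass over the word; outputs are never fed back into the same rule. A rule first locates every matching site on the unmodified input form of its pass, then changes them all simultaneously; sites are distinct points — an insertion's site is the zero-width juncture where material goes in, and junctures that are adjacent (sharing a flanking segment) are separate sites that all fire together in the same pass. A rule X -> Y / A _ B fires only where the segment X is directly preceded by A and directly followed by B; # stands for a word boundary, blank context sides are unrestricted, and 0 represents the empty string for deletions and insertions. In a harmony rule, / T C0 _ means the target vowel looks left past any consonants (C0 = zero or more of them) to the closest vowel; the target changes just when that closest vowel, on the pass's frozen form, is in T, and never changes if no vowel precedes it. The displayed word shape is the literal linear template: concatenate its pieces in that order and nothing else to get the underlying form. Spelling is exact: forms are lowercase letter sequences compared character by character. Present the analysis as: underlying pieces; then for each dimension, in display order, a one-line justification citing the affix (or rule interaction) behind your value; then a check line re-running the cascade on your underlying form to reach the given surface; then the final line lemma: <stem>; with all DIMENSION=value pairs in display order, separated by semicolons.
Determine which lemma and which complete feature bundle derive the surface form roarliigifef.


underlying: roarli-u-gi-fev
ASPECT=ki - signalled by the affix -u
CLASS=em - signalled by the affix -fev
TOR=ra - signalled by the affix -gi
check: roarliugifev -> roarliugifef -> roarliigifef
lemma: roarli; ASPECT=ki; CLASS=em; TOR=ra


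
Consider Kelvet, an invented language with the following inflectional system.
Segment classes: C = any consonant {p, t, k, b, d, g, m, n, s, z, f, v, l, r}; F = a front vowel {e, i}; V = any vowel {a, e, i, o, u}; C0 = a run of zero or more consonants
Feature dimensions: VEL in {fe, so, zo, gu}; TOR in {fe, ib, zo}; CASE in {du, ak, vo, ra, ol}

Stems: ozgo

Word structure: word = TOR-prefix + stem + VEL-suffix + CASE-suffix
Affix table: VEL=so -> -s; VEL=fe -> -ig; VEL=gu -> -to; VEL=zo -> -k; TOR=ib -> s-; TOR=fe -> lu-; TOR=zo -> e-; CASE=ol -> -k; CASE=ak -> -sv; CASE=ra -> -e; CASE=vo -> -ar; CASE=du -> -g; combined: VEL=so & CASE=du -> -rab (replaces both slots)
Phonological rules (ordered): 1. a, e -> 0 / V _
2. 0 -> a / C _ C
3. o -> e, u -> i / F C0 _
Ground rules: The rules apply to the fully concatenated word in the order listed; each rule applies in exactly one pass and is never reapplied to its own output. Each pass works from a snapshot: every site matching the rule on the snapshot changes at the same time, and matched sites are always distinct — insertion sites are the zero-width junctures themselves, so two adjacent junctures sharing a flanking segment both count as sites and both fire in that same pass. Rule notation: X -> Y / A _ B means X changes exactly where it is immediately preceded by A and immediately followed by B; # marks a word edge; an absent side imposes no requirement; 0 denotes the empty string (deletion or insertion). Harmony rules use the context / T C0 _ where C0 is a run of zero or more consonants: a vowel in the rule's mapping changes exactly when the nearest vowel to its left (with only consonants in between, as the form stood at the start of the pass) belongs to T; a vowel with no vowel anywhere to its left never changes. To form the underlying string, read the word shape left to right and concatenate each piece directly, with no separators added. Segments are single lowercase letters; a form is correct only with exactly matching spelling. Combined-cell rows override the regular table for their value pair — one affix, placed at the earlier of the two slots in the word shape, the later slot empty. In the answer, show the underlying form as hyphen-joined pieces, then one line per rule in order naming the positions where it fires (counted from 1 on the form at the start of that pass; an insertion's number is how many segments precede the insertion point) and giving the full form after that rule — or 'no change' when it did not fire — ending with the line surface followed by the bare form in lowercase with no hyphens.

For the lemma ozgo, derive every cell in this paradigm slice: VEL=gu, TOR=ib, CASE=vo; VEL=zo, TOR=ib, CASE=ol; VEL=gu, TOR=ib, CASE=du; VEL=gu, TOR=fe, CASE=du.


cell VEL=gu, TOR=ib, CASE=vo:
underlying: s-ozgo-to-ar
1. a, e -> 0 / V _: fires at position(s) 8: sozgotor
2. 0 -> a / C _ C: inserts after position(s) 3: sozagotor
3. o -> e, u -> i / F C0 _: no change
surface: sozagotor

cell VEL=zo, TOR=ib, CASE=ol:
underlying: s-ozgo-k-k
1. a, e -> 0 / V _: no change
2. 0 -> a / C _ C: inserts after position(s) 3, 6: sozagokak
3. o -> e, u -> i / F C0 _: no change
surface: sozagokak

cell VEL=gu, TOR=ib, CASE=du:
underlying: s-ozgo-to-g
1. a, e -> 0 / V _: no change
2. 0 -> a / C _ C: inserts after position(s) 3: sozagotog
3. o -> e, u -> i / F C0 _: no change
surface: sozagotog

cell VEL=gu, TOR=fe, CASE=du:
underlying: lu-ozgo-to-g
1. a, e -> 0 / V _: no change
2. 0 -> a / C _ C: inserts after position(s) 4: luozagotog
3. o -> e, u -> i / F C0 _: no change
surface: luozagotog


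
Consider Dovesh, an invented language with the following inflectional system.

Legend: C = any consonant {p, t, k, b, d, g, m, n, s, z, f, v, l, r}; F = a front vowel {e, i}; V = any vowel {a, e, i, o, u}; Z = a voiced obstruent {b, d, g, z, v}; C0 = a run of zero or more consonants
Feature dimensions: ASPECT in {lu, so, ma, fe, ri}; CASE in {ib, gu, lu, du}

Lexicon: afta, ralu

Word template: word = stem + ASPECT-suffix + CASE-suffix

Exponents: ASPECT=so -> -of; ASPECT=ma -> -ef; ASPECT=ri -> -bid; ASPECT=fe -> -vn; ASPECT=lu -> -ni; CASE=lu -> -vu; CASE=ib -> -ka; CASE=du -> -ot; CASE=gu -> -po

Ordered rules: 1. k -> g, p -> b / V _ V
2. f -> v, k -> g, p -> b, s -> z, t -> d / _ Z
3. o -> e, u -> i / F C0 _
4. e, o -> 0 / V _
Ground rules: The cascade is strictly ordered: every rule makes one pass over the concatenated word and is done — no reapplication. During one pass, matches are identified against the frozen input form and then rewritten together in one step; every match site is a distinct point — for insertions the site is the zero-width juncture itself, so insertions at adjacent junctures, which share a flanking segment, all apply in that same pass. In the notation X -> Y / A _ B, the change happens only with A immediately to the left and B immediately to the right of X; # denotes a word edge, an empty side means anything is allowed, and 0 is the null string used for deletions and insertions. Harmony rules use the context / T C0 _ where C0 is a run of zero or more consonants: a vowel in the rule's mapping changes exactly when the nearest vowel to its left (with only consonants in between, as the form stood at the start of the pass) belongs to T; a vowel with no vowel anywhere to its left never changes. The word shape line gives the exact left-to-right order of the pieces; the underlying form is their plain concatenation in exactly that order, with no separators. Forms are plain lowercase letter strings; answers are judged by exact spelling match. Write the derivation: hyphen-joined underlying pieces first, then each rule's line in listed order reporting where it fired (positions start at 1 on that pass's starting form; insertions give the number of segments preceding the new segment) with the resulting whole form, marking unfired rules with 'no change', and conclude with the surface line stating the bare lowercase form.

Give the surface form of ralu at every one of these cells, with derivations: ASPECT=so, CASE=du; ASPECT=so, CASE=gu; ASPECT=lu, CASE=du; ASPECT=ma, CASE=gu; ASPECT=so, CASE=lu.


cell ASPECT=so, CASE=du:
underlying: ralu-of-ot
1. k -> g, p -> b / V _ V: no change
2. f -> v, k -> g, p -> b, s -> z, t -> d / _ Z: no change
3. o -> e, u -> i / F C0 _: no change
4. e, o -> 0 / V _: fires at position(s) 5: ralufot
surface: ralufot

cell ASPECT=so, CASE=gu:
underlying: ralu-of-po
1. k -> g, p -> b / V _ V: no change
2. f -> v, k -> g, p -> b, s -> z, t -> d / _ Z: no change
3. o -> e, u -> i / F C0 _: no change
4. e, o -> 0 / V _: fires at position(s) 5: ralufpo
surface: ralufpo

cell ASPECT=lu, CASE=du:
underlying: ralu-ni-ot
1. k -> g, p -> b / V _ V: no change
2. f -> v, k -> g, p -> b, s -> z, t -> d / _ Z: no change
3. o -> e, u -> i / F C0 _: fires at position(s) 7: raluniet
4. e, o -> 0 / V _: fires at position(s) 7: ralunit
surface: ralunit

cell ASPECT=ma, CASE=gu:
underlying: ralu-ef-po
1. k -> g, p -> b / V _ V: no change
2. f -> v, k -> g, p -> b, s -> z, t -> d / _ Z: no change
3. o -> e, u -> i / F C0 _: fires at position(s) 8: raluefpe
4. e, o -> 0 / V _: fires at position(s) 5: ralufpe
surface: ralufpe

cell ASPECT=so, CASE=lu:
underlying: ralu-of-vu
1. k -> g, p -> b / V _ V: no change
2. f -> v, k -> g, p -> b, s -> z, t -> d / _ Z: fires at position(s) 6: raluovvu
3. o -> e, u -> i / F C0 _: no change
4. e, o -> 0 / V _: fires at position(s) 5: raluvvu
surface: raluvvu


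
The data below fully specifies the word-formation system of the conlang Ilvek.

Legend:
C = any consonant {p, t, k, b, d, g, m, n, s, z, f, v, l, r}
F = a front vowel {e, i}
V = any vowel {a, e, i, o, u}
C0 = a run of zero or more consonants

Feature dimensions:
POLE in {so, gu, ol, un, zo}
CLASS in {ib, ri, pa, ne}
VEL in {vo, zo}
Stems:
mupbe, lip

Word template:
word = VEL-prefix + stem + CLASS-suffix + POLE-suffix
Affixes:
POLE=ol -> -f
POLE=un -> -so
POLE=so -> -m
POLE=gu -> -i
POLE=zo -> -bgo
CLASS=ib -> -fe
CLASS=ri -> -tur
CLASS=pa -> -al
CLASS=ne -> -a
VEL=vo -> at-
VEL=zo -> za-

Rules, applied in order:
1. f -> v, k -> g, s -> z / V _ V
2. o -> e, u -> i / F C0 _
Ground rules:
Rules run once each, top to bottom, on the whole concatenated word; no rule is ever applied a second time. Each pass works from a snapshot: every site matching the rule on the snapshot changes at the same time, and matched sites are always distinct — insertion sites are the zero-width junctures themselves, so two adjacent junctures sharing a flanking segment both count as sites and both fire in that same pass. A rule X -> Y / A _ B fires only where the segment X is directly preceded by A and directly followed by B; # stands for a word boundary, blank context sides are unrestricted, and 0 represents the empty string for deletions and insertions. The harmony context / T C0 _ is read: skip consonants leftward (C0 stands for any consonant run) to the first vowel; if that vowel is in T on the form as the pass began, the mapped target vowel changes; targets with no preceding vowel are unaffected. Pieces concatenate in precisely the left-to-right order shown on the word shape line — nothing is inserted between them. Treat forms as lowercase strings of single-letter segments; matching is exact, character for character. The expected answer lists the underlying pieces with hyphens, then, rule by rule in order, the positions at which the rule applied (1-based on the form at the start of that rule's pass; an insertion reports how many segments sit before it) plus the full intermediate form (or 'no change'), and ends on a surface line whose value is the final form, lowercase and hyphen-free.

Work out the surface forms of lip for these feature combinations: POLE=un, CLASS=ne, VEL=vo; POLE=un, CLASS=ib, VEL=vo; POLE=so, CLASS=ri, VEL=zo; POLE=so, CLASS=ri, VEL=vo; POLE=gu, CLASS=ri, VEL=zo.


cell POLE=un, CLASS=ne, VEL=vo:
underlying: at-lip-a-so
1. f -> v, k -> g, s -> z / V _ V: fires at position(s) 7: atlipazo
2. o -> e, u -> i / F C0 _: no change
surface: atlipazo

cell POLE=un, CLASS=ib, VEL=vo:
underlying: at-lip-fe-so
1. f -> v, k -> g, s -> z / V _ V: fires at position(s) 8: atlipfezo
2. o -> e, u -> i / F C0 _: fires at position(s) 9: atlipfeze
surface: atlipfeze

cell POLE=so, CLASS=ri, VEL=zo:
underlying: za-lip-tur-m
1. f -> v, k -> g, s -> z / V _ V: no change
2. o -> e, u -> i / F C0 _: fires at position(s) 7: zaliptirm
surface: zaliptirm

cell POLE=so, CLASS=ri, VEL=vo:
underlying: at-lip-tur-m
1. f -> v, k -> g, s -> z / V _ V: no change
2. o -> e, u -> i / F C0 _: fires at position(s) 7: atliptirm
surface: atliptirm

cell POLE=gu, CLASS=ri, VEL=zo:
underlying: za-lip-tur-i
1. f -> v, k -> g, s -> z / V _ V: no change
2. o -> e, u -> i / F C0 _: fires at position(s) 7: zaliptiri
surface: zaliptiri


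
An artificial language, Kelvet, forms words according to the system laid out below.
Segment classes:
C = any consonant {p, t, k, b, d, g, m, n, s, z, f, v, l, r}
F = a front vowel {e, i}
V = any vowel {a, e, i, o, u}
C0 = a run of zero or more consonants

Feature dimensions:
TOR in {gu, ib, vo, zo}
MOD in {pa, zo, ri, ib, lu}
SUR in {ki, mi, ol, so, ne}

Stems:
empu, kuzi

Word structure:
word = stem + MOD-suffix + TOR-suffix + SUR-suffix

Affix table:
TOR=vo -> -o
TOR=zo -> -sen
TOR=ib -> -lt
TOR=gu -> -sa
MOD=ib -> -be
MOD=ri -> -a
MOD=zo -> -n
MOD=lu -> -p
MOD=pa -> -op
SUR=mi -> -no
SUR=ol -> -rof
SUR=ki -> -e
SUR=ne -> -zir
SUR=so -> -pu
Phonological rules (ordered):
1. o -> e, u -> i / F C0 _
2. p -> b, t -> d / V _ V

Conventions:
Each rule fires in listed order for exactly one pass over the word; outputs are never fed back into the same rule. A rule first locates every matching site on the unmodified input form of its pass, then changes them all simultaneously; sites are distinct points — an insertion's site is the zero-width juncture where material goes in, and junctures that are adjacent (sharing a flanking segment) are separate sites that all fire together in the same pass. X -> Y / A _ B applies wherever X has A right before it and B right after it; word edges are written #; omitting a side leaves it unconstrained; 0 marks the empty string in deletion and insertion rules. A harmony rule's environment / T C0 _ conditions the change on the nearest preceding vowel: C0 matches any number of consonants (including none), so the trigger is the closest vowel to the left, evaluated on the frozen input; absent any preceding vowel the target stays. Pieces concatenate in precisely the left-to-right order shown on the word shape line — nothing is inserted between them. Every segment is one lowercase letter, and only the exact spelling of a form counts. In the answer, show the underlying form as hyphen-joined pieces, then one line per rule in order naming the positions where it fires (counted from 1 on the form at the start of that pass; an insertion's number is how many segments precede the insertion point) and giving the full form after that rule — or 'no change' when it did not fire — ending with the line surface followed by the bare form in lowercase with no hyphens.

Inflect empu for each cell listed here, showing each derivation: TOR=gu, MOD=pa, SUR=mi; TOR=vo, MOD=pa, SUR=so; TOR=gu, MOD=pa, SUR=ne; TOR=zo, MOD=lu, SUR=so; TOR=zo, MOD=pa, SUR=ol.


cell TOR=gu, MOD=pa, SUR=mi:
underlying: empu-op-sa-no
1. o -> e, u -> i / F C0 _: fires at position(s) 4: empiopsano
2. p -> b, t -> d / V _ V: no change
surface: empiopsano

cell TOR=vo, MOD=pa, SUR=so:
underlying: empu-op-o-pu
1. o -> e, u -> i / F C0 _: fires at position(s) 4: empiopopu
2. p -> b, t -> d / V _ V: fires at position(s) 6, 8: empiobobu
surface: empiobobu

cell TOR=gu, MOD=pa, SUR=ne:
underlying: empu-op-sa-zir
1. o -> e, u -> i / F C0 _: fires at position(s) 4: empiopsazir
2. p -> b, t -> d / V _ V: no change
surface: empiopsazir

cell TOR=zo, MOD=lu, SUR=so:
underlying: empu-p-sen-pu
1. o -> e, u -> i / F C0 _: fires at position(s) 4, 10: empipsenpi
2. p -> b, t -> d / V _ V: no change
surface: empipsenpi

cell TOR=zo, MOD=pa, SUR=ol:
underlying: empu-op-sen-rof
1. o -> e, u -> i / F C0 _: fires at position(s) 4, 11: empiopsenref
2. p -> b, t -> d / V _ V: no change
surface: empiopsenref


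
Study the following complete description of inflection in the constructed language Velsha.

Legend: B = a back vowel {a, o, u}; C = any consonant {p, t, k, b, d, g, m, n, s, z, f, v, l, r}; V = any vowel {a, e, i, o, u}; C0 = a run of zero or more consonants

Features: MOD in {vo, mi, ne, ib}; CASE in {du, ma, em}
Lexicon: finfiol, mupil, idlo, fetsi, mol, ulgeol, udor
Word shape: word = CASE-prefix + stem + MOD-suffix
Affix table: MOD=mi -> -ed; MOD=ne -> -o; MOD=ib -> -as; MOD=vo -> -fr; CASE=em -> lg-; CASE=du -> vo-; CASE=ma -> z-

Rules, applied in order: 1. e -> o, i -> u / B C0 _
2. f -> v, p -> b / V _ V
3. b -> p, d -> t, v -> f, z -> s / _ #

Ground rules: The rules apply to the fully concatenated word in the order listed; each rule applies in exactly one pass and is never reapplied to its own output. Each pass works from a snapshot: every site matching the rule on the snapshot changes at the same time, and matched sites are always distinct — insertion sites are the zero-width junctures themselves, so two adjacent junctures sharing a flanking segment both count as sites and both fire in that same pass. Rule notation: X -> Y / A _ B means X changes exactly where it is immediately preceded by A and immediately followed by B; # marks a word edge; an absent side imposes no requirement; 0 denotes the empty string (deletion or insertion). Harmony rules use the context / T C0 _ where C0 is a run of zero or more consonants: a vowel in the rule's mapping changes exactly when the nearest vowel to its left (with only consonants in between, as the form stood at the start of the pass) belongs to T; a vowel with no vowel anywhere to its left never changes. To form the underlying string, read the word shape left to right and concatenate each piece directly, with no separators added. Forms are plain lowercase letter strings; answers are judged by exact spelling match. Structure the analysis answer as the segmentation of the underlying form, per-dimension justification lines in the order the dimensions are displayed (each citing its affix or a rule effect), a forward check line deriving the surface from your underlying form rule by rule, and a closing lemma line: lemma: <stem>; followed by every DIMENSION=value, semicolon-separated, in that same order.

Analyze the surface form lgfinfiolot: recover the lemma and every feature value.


underlying: lg-finfiol-ed
MOD=mi - signalled by the affix -ed
CASE=em - signalled by the affix lg-
check: lgfinfioled -> lgfinfiolod -> lgfinfiolod -> lgfinfiolot
lemma: finfiol; MOD=mi; CASE=em


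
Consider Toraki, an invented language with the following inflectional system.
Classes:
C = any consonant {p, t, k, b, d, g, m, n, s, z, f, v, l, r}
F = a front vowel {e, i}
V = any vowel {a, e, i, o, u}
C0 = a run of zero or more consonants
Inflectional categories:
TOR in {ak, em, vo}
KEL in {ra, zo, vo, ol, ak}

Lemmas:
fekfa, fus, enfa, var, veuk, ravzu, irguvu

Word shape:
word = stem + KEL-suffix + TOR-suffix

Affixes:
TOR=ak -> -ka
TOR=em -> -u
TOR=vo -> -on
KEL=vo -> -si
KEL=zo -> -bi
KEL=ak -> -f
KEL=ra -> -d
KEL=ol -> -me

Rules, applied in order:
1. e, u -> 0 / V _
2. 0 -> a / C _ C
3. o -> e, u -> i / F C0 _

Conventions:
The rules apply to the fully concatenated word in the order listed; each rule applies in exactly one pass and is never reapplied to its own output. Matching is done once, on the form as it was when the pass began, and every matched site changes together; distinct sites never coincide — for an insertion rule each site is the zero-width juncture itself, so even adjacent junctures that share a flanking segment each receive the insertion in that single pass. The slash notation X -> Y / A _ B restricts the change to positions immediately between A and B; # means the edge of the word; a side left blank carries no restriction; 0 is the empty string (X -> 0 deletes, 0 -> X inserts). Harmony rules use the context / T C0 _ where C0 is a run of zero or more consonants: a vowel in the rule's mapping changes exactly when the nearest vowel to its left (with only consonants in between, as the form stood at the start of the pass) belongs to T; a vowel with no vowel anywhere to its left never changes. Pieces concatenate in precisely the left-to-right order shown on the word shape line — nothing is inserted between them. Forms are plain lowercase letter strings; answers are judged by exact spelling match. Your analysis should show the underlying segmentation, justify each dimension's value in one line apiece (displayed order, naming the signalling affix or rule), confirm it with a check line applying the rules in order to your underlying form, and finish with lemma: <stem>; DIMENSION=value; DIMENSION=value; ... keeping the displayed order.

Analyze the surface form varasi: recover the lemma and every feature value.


underlying: var-si-u
TOR=em - signalled by the affix -u
KEL=vo - signalled by the affix -si
check: varsiu -> varsi -> varasi -> varasi
lemma: var; TOR=em; KEL=vo


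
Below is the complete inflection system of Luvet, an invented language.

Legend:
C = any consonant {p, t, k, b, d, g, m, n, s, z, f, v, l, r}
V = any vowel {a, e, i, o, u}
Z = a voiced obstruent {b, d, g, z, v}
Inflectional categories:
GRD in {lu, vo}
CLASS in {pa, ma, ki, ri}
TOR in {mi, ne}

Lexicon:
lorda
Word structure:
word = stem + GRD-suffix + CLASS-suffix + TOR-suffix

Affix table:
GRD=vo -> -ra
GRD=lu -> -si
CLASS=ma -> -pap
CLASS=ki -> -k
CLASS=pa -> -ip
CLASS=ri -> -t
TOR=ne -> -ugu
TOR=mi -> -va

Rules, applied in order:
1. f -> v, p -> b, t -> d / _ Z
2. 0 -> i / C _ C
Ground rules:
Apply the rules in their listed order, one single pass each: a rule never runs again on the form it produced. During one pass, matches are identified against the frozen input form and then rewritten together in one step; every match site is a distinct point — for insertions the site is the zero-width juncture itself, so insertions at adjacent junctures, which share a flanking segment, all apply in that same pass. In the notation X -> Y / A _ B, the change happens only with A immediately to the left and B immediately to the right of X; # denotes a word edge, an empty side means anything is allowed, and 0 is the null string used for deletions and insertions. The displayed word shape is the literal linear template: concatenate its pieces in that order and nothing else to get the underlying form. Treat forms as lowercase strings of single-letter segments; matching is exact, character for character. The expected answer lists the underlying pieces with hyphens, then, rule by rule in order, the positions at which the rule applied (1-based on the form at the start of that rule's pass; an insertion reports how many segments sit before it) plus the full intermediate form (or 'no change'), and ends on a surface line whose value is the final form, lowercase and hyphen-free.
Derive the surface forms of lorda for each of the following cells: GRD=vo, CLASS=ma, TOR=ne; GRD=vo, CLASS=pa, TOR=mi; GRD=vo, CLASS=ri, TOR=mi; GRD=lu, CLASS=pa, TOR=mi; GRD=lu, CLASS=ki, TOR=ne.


cell GRD=vo, CLASS=ma, TOR=ne:
underlying: lorda-ra-pap-ugu
1. f -> v, p -> b, t -> d / _ Z: no change
2. 0 -> i / C _ C: inserts after position(s) 3: loridarapapugu
surface: loridarapapugu

cell GRD=vo, CLASS=pa, TOR=mi:
underlying: lorda-ra-ip-va
1. f -> v, p -> b, t -> d / _ Z: fires at position(s) 9: lordaraibva
2. 0 -> i / C _ C: inserts after position(s) 3, 9: loridaraibiva
surface: loridaraibiva

cell GRD=vo, CLASS=ri, TOR=mi:
underlying: lorda-ra-t-va
1. f -> v, p -> b, t -> d / _ Z: fires at position(s) 8: lordaradva
2. 0 -> i / C _ C: inserts after position(s) 3, 8: loridaradiva
surface: loridaradiva

cell GRD=lu, CLASS=pa, TOR=mi:
underlying: lorda-si-ip-va
1. f -> v, p -> b, t -> d / _ Z: fires at position(s) 9: lordasiibva
2. 0 -> i / C _ C: inserts after position(s) 3, 9: loridasiibiva
surface: loridasiibiva

cell GRD=lu, CLASS=ki, TOR=ne:
underlying: lorda-si-k-ugu
1. f -> v, p -> b, t -> d / _ Z: no change
2. 0 -> i / C _ C: inserts after position(s) 3: loridasikugu
surface: loridasikugu


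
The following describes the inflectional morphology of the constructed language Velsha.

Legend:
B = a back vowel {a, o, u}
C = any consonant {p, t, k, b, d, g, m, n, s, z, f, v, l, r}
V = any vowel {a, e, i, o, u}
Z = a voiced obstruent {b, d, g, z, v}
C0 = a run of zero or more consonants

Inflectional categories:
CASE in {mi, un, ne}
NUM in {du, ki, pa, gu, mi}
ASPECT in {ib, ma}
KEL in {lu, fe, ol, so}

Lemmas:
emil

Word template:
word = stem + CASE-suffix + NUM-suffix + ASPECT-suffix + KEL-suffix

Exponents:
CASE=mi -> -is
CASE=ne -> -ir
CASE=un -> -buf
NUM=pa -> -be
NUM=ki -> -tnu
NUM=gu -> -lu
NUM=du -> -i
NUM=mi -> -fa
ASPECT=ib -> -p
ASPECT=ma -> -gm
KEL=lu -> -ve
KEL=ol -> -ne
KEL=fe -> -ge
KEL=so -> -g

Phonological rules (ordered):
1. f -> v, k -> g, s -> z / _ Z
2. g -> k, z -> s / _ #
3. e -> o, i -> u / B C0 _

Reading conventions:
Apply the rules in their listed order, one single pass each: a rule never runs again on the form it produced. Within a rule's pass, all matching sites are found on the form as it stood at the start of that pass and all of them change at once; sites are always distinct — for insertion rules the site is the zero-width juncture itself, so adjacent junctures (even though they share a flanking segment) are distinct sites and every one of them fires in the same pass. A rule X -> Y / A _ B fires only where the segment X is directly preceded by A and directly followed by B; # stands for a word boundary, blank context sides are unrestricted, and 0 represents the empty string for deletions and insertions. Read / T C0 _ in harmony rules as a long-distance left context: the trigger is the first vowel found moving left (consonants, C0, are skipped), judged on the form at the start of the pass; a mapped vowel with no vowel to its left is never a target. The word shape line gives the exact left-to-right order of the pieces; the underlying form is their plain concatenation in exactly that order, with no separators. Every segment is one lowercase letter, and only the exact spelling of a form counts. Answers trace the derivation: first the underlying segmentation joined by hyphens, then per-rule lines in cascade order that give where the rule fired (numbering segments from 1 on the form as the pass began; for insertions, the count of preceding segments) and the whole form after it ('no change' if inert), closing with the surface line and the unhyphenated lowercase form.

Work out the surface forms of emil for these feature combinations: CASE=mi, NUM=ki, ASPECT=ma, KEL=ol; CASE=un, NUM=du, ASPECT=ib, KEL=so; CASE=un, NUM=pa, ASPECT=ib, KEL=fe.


cell CASE=mi, NUM=ki, ASPECT=ma, KEL=ol:
underlying: emil-is-tnu-gm-ne
1. f -> v, k -> g, s -> z / _ Z: no change
2. g -> k, z -> s / _ #: no change
3. e -> o, i -> u / B C0 _: fires at position(s) 13: emilistnugmno
surface: emilistnugmno

cell CASE=un, NUM=du, ASPECT=ib, KEL=so:
underlying: emil-buf-i-p-g
1. f -> v, k -> g, s -> z / _ Z: no change
2. g -> k, z -> s / _ #: fires at position(s) 10: emilbufipk
3. e -> o, i -> u / B C0 _: fires at position(s) 8: emilbufupk
surface: emilbufupk

cell CASE=un, NUM=pa, ASPECT=ib, KEL=fe:
underlying: emil-buf-be-p-ge
1. f -> v, k -> g, s -> z / _ Z: fires at position(s) 7: emilbuvbepge
2. g -> k, z -> s / _ #: no change
3. e -> o, i -> u / B C0 _: fires at position(s) 9: emilbuvbopge
surface: emilbuvbopge


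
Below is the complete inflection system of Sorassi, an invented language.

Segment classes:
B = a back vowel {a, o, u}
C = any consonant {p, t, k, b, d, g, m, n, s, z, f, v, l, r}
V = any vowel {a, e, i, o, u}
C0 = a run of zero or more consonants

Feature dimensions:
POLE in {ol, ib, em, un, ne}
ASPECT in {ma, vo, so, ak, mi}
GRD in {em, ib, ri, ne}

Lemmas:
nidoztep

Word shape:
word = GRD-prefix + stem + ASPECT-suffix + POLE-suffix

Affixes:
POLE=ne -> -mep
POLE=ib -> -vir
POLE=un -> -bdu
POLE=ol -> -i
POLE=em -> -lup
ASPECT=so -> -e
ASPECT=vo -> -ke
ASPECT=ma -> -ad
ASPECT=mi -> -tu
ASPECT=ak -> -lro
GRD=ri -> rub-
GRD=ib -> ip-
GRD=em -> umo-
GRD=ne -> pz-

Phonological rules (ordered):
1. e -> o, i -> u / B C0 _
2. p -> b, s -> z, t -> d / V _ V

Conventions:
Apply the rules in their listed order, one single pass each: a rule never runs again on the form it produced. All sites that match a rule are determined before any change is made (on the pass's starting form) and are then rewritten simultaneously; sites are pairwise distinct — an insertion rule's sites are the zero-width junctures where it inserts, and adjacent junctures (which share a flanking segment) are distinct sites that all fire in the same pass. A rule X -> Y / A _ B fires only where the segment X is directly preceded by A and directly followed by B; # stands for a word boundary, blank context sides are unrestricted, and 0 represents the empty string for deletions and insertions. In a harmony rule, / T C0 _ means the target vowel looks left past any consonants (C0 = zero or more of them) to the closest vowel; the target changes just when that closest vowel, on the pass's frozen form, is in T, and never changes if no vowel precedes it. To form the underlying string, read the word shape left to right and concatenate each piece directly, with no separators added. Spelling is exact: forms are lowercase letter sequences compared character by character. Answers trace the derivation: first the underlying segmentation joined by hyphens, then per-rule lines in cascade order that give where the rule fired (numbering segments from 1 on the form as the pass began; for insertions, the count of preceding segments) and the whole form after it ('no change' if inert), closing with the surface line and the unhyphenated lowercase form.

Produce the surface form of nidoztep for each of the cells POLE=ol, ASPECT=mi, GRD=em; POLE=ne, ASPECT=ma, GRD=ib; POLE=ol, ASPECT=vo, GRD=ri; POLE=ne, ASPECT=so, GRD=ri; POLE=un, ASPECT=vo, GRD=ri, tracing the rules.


cell POLE=ol, ASPECT=mi, GRD=em:
underlying: umo-nidoztep-tu-i
1. e -> o, i -> u / B C0 _: fires at position(s) 5, 10, 14: umonudoztoptuu
2. p -> b, s -> z, t -> d / V _ V: no change
surface: umonudoztoptuu

cell POLE=ne, ASPECT=ma, GRD=ib:
underlying: ip-nidoztep-ad-mep
1. e -> o, i -> u / B C0 _: fires at position(s) 9, 14: ipnidoztopadmop
2. p -> b, s -> z, t -> d / V _ V: fires at position(s) 10: ipnidoztobadmop
surface: ipnidoztobadmop

cell POLE=ol, ASPECT=vo, GRD=ri:
underlying: rub-nidoztep-ke-i
1. e -> o, i -> u / B C0 _: fires at position(s) 5, 10: rubnudoztopkei
2. p -> b, s -> z, t -> d / V _ V: no change
surface: rubnudoztopkei

cell POLE=ne, ASPECT=so, GRD=ri:
underlying: rub-nidoztep-e-mep
1. e -> o, i -> u / B C0 _: fires at position(s) 5, 10: rubnudoztopemep
2. p -> b, s -> z, t -> d / V _ V: fires at position(s) 11: rubnudoztobemep
surface: rubnudoztobemep

cell POLE=un, ASPECT=vo, GRD=ri:
underlying: rub-nidoztep-ke-bdu
1. e -> o, i -> u / B C0 _: fires at position(s) 5, 10: rubnudoztopkebdu
2. p -> b, s -> z, t -> d / V _ V: no change
surface: rubnudoztopkebdu


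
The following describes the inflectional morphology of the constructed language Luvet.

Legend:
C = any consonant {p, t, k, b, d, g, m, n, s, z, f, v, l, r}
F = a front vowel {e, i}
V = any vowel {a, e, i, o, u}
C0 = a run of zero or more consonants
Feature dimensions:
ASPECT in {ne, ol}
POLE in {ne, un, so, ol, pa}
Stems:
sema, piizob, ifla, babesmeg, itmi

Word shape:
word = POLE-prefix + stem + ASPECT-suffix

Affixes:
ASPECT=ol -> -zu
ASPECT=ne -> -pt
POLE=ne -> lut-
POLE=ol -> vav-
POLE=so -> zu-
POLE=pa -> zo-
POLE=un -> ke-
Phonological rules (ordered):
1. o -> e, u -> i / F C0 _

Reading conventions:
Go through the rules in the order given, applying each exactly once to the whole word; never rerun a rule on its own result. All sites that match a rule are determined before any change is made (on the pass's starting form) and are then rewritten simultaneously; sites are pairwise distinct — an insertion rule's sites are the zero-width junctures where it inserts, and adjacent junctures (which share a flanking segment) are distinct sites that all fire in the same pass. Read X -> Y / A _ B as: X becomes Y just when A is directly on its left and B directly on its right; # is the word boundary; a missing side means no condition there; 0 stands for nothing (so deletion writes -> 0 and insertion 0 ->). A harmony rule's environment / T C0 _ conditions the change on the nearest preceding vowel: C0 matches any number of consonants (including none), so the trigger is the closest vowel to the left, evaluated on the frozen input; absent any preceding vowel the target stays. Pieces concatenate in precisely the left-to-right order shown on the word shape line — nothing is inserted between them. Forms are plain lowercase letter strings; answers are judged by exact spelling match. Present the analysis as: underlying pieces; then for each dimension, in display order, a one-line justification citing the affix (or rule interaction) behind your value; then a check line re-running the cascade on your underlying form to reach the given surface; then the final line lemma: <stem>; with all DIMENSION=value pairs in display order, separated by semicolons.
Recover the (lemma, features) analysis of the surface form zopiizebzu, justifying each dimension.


underlying: zo-piizob-zu
ASPECT=ol - signalled by the affix -zu
POLE=pa - signalled by the affix zo-
check: zopiizobzu -> zopiizebzu
lemma: piizob; ASPECT=ol; POLE=pa


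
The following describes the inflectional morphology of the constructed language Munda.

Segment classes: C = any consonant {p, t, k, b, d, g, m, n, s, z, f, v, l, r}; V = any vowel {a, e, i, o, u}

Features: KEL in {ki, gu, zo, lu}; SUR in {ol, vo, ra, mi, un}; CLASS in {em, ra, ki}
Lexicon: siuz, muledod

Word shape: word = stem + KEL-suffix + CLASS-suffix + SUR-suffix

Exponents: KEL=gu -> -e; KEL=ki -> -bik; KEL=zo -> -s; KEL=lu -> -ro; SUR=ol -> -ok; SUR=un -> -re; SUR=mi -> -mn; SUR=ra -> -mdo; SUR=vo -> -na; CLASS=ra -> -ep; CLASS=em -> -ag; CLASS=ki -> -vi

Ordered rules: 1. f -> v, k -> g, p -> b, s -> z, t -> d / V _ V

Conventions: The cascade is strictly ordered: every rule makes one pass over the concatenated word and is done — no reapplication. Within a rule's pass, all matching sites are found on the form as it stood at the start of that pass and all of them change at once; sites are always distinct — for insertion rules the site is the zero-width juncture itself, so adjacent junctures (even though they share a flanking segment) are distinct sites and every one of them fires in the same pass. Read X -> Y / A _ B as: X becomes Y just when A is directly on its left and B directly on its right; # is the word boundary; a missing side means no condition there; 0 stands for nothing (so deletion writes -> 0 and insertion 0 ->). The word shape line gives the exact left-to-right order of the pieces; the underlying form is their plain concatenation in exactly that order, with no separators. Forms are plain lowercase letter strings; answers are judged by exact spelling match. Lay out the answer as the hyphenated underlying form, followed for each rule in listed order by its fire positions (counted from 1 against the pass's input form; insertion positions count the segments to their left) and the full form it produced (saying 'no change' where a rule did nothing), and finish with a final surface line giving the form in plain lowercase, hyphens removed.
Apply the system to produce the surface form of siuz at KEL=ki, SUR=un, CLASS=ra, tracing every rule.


underlying: siuz-bik-ep-re
1. f -> v, k -> g, p -> b, s -> z, t -> d / V _ V: fires at position(s) 7: siuzbigepre
surface: siuzbigepre
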